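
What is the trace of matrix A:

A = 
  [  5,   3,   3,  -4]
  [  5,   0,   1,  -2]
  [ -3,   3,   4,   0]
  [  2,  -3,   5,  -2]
7

tr(A) = 5 + 0 + 4 + -2 = 7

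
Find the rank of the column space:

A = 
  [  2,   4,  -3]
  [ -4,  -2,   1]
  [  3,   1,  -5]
dim(Col(A)) = 3

Row reduce:
R2 → R2 + (2)·R1
R3 → R3 - (3/2)·R1
R3 → R3 + (5/6)·R2
REF = 
  [    2,     4,    -3]
  [    0,     6,    -5]
  [    0,     0, -14/3]
Pivot columns: 1, 2, 3 → 3 pivots.
dim(Col(A)) = number of pivot columns = 3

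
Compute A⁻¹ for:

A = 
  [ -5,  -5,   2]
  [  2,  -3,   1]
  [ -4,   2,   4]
det(A) = (-5)·((-3)(4) - (1)(2)) - (-5)·((2)(4) - (1)(-4)) + (2)·((2)(2) - (-3)(-4))
  = (-5)(-14) - (-5)(12) + (2)(-8)
  = 114
det(A) = 114 ≠ 0, so A is invertible.

Cofactors Cᵢⱼ = (-1)ⁱ⁺ʲ·Mᵢⱼ:
C = 
  [-14, -12,  -8]
  [ 24, -12,  30]
  [  1,   9,  25]

adj(A) = Cᵀ:
adj(A) = 
  [-14,  24,   1]
  [-12, -12,   9]
  [ -8,  30,  25]

A⁻¹ = (1/114) · adj(A):
A⁻¹ = 
  [ -7/57,   4/19,  1/114]
  [ -2/19,  -2/19,   3/38]
  [ -4/57,   5/19, 25/114]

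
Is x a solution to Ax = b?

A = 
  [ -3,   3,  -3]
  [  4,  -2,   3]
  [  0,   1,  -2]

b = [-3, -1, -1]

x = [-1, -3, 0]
No

Ax = [-6, 2, -3] ≠ b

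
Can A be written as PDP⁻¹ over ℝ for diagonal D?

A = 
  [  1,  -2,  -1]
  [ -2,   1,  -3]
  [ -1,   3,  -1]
No

Characteristic polynomial: det(λI - A) = λ³ - λ² + 3λ - 11
By the rational root theorem any rational root is an integer dividing 11; none of those is a root, so p(λ) has no rational roots and hence (being an irreducible cubic) no repeated roots.
Discriminant of the cubic: Δ = -2816
Δ < 0 ⇒ one real eigenvalue and a complex-conjugate pair: λ ≈ -0.5437 + 2.23i, -0.5437 - 2.23i, 2.087
Has complex eigenvalues (not diagonalizable over ℝ).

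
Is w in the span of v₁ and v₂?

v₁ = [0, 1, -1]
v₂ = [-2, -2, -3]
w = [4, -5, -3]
No

Form the augmented matrix and row-reduce:
[v₁|v₂|w] = 
  [  0,  -2,   4]
  [  1,  -2,  -5]
  [ -1,  -3,  -3]
Swap R1 ↔ R2
R3 → R3 + (1)·R1
R3 → R3 - (5/2)·R2
REF = 
  [  1,  -2,  -5]
  [  0,  -2,   4]
  [  0,   0, -18]

Row 3 reads [0 0 | -18], i.e. 0 = -18, so the system is inconsistent and w ∉ span{v₁, v₂}.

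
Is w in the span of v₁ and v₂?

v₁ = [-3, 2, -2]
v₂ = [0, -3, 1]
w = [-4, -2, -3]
No

Form the augmented matrix and row-reduce:
[v₁|v₂|w] = 
  [ -3,   0,  -4]
  [  2,  -3,  -2]
  [ -2,   1,  -3]
R2 → R2 + (2/3)·R1
R3 → R3 - (2/3)·R1
R3 → R3 + (1/3)·R2
REF = 
  [   -3,     0,    -4]
  [    0,    -3, -14/3]
  [    0,     0, -17/9]

Row 3 reads [0 0 | -17/9], i.e. 0 = -17/9, so the system is inconsistent and w ∉ span{v₁, v₂}.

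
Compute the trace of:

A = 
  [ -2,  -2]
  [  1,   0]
-2

tr(A) = -2 + 0 = -2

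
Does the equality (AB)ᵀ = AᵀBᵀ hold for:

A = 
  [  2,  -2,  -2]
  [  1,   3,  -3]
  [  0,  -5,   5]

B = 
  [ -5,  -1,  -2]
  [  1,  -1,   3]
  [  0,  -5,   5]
No

(AB)ᵀ = 
  [-12,  -2,  -5]
  [ 10,  11, -20]
  [-20,  -8,  10]

AᵀBᵀ = 
  [-11,   1,  -5]
  [ 17, -20, -40]
  [  3,  16,  40]

The two matrices differ, so (AB)ᵀ ≠ AᵀBᵀ in general. The correct identity is (AB)ᵀ = BᵀAᵀ.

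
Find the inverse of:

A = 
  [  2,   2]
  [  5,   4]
det(A) = (2)(4) - (2)(5) = -2
For a 2×2 matrix, A⁻¹ = (1/det(A)) · [[d, -b], [-c, a]]
    = (-1/2) · [[4, -2], [-5, 2]]

A⁻¹ = 
  [ -2,   1]
  [5/2,  -1]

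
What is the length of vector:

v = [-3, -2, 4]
5.385

||v||₂ = √((-3)² + (-2)² + (4)²) = √29 = 5.385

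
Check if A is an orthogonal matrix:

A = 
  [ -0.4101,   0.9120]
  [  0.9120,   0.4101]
Yes

AᵀA = 
  [  0.9999,   0]
  [  0,   0.9999]
≈ I (equal to I up to the 4-dp rounding of the entries)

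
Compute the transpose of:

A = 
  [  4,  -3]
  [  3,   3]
Aᵀ = 
  [  4,   3]
  [ -3,   3]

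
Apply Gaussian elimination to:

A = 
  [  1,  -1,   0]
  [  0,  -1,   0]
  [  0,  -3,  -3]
Row operations:
R3 → R3 - (3)·R2

Resulting echelon form:
REF = 
  [  1,  -1,   0]
  [  0,  -1,   0]
  [  0,   0,  -3]

Rank = 3 (number of non-zero pivot rows).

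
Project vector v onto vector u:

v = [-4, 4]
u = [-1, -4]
v·u = (-4)(-1) + (4)(-4) = -12
u·u = (-1)² + (-4)² = 17
proj_u(v) = (v·u / u·u) × u = (-12/17) × u

proj_u(v) = [12/17, 48/17]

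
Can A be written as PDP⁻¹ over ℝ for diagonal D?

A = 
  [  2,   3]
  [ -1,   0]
No

tr(A) = 2, det(A) = 3
Characteristic polynomial: λ² - tr(A)λ + det(A) = λ² - 2λ + 3
λ² - 2λ + 3 = 0  ⇒  λ = (2 ± √((-2)² - 4·(3)))/2 = (2 ± √(-8))/2
  = 1 + i√2,  1 - i√2
Eigenvalues: 1 + i√2, 1 - i√2  (≈ 1 + 1.414i, 1 - 1.414i)
Has complex eigenvalues (not diagonalizable over ℝ).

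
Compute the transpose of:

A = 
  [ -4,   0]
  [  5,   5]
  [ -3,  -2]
Aᵀ = 
  [ -4,   5,  -3]
  [  0,   5,  -2]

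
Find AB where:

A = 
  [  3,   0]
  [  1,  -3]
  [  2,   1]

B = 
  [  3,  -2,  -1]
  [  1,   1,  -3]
AB = 
  [  9,  -6,  -3]
  [  0,  -5,   8]
  [  7,  -3,  -5]

A is 3×2 and B is 2×3, so AB is 3×3. Each entry is (row of A)·(column of B):
AB[1,1] = (3)(3) + (0)(1) = 9
AB[1,2] = (3)(-2) + (0)(1) = -6
AB[1,3] = (3)(-1) + (0)(-3) = -3
AB[2,1] = (1)(3) + (-3)(1) = 0
AB[2,2] = (1)(-2) + (-3)(1) = -5
AB[2,3] = (1)(-1) + (-3)(-3) = 8
AB[3,1] = (2)(3) + (1)(1) = 7
AB[3,2] = (2)(-2) + (1)(1) = -3
AB[3,3] = (2)(-1) + (1)(-3) = -5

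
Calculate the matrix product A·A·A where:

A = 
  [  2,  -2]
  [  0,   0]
A² = A·A:
A²[1,1] = (2)(2) + (-2)(0) = 4
A²[1,2] = (2)(-2) + (-2)(0) = -4
A²[2,1] = (0)(2) + (0)(0) = 0
A²[2,2] = (0)(-2) + (0)(0) = 0
A² = 
  [  4,  -4]
  [  0,   0]

A^3 = A^2·A:
A^3[1,1] = (4)(2) + (-4)(0) = 8
A^3[1,2] = (4)(-2) + (-4)(0) = -8
A^3[2,1] = (0)(2) + (0)(0) = 0
A^3[2,2] = (0)(-2) + (0)(0) = 0
A^3 = 
  [  8,  -8]
  [  0,   0]

Therefore
A^3 = 
  [  8,  -8]
  [  0,   0]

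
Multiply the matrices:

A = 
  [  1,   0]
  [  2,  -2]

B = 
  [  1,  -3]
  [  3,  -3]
A is 2×2 and B is 2×2, so AB is 2×2. Each entry is (row of A)·(column of B):
AB[1,1] = (1)(1) + (0)(3) = 1
AB[1,2] = (1)(-3) + (0)(-3) = -3
AB[2,1] = (2)(1) + (-2)(3) = -4
AB[2,2] = (2)(-3) + (-2)(-3) = 0

AB = 
  [  1,  -3]
  [ -4,   0]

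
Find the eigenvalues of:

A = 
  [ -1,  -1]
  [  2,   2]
tr(A) = 1, det(A) = 0
Characteristic polynomial: λ² - tr(A)λ + det(A) = λ² - λ
λ² - λ = λ(λ - 1)

λ = 1, 0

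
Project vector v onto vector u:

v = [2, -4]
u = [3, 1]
v·u = (2)(3) + (-4)(1) = 2
u·u = (3)² + (1)² = 10
proj_u(v) = (v·u / u·u) × u = (2/10) × u = (1/5) × u

proj_u(v) = [3/5, 1/5]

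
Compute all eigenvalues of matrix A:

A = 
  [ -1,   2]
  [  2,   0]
tr(A) = -1, det(A) = -4
Characteristic polynomial: λ² - tr(A)λ + det(A) = λ² + λ - 4
λ² + λ - 4 = 0  ⇒  λ = (-1 ± √((1)² - 4·(-4)))/2 = (-1 ± √(17))/2
  = (-1 + √17)/2,  (-1 - √17)/2

λ = (-1 + √17)/2, (-1 - √17)/2  (≈ 1.562, -2.562)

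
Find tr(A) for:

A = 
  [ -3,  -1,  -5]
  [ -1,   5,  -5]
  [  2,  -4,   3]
5

tr(A) = -3 + 5 + 3 = 5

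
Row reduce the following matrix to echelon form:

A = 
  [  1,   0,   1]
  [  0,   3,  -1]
Row operations:
No row operations needed (already in echelon form).

Resulting echelon form:
REF = 
  [  1,   0,   1]
  [  0,   3,  -1]

Rank = 2 (number of non-zero pivot rows).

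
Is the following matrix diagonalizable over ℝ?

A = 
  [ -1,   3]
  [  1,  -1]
Yes

tr(A) = -2, det(A) = -2
Characteristic polynomial: λ² - tr(A)λ + det(A) = λ² + 2λ - 2
λ² + 2λ - 2 = 0  ⇒  λ = (-2 ± √((2)² - 4·(-2)))/2 = (-2 ± √(12))/2
  = -1 + √3,  -1 - √3
Eigenvalues: -1 + √3, -1 - √3  (≈ 0.7321, -2.732)
The two irrational eigenvalues are distinct (simple), so each has alg. mult. = geom. mult. = 1.
Sum of geometric multiplicities equals n, so A has n independent eigenvectors.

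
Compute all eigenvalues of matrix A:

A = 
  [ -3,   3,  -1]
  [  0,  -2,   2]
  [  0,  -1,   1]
λ = 0, -1, -3

Characteristic polynomial: det(λI - A) = λ³ + 4λ² + 3λ
The constant term is 0, so λ = 0 is a root: p(λ) = λ(λ² + 4λ + 3)
λ² + 4λ + 3 = (λ + 3)(λ + 1)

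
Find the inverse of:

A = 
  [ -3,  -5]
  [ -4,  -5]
det(A) = (-3)(-5) - (-5)(-4) = -5
For a 2×2 matrix, A⁻¹ = (1/det(A)) · [[d, -b], [-c, a]]
    = (-1/5) · [[-5, 5], [4, -3]]

A⁻¹ = 
  [   1,   -1]
  [-4/5,  3/5]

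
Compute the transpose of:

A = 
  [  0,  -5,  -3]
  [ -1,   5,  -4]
Aᵀ = 
  [  0,  -1]
  [ -5,   5]
  [ -3,  -4]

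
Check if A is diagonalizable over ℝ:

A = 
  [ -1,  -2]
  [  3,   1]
No

tr(A) = 0, det(A) = 5
Characteristic polynomial: λ² - tr(A)λ + det(A) = λ² + 5
λ² + 5 = 0  ⇒  λ = (0 ± √((0)² - 4·(5)))/2 = (0 ± √(-20))/2
  = i√5,  -i√5
Eigenvalues: i√5, -i√5  (≈ 0 + 2.236i, 0 - 2.236i)
Has complex eigenvalues (not diagonalizable over ℝ).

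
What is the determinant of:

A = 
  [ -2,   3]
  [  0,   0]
0

For a 2×2 matrix, det = ad - bc = (-2)(0) - (3)(0) = 0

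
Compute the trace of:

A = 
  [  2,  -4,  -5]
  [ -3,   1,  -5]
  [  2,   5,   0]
3

tr(A) = 2 + 1 + 0 = 3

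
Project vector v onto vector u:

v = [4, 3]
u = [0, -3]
v·u = (4)(0) + (3)(-3) = -9
u·u = (0)² + (-3)² = 9
proj_u(v) = (v·u / u·u) × u = (-9/9) × u = (-1) × u

proj_u(v) = [0, 3]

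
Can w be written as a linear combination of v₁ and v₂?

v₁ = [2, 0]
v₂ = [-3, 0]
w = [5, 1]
No

Form the augmented matrix and row-reduce:
[v₁|v₂|w] = 
  [  2,  -3,   5]
  [  0,   0,   1]
(already in echelon form — no row operations needed)

Row 2 reads [0 0 | 1], i.e. 0 = 1, so the system is inconsistent and w ∉ span{v₁, v₂}.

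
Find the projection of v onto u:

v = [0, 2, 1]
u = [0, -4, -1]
proj_u(v) = [0, 36/17, 9/17]

v·u = (0)(0) + (2)(-4) + (1)(-1) = -9
u·u = (0)² + (-4)² + (-1)² = 17
proj_u(v) = (v·u / u·u) × u = (-9/17) × u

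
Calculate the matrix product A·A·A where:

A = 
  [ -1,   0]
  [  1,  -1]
A^3 = 
  [ -1,   0]
  [  3,  -1]

A² = A·A:
A²[1,1] = (-1)(-1) + (0)(1) = 1
A²[1,2] = (-1)(0) + (0)(-1) = 0
A²[2,1] = (1)(-1) + (-1)(1) = -2
A²[2,2] = (1)(0) + (-1)(-1) = 1
A² = 
  [  1,   0]
  [ -2,   1]

A^3 = A^2·A:
A^3[1,1] = (1)(-1) + (0)(1) = -1
A^3[1,2] = (1)(0) + (0)(-1) = 0
A^3[2,1] = (-2)(-1) + (1)(1) = 3
A^3[2,2] = (-2)(0) + (1)(-1) = -1
A^3 = 
  [ -1,   0]
  [  3,  -1]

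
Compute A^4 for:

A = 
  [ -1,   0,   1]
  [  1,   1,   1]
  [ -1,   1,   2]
A² = A·A:
A²[1,1] = (-1)(-1) + (0)(1) + (1)(-1) = 0
A²[1,2] = (-1)(0) + (0)(1) + (1)(1) = 1
A²[1,3] = (-1)(1) + (0)(1) + (1)(2) = 1
A²[2,1] = (1)(-1) + (1)(1) + (1)(-1) = -1
A²[2,2] = (1)(0) + (1)(1) + (1)(1) = 2
A²[2,3] = (1)(1) + (1)(1) + (1)(2) = 4
A²[3,1] = (-1)(-1) + (1)(1) + (2)(-1) = 0
A²[3,2] = (-1)(0) + (1)(1) + (2)(1) = 3
A²[3,3] = (-1)(1) + (1)(1) + (2)(2) = 4
A² = 
  [  0,   1,   1]
  [ -1,   2,   4]
  [  0,   3,   4]

A^3 = A^2·A:
A^3[1,1] = (0)(-1) + (1)(1) + (1)(-1) = 0
A^3[1,2] = (0)(0) + (1)(1) + (1)(1) = 2
A^3[1,3] = (0)(1) + (1)(1) + (1)(2) = 3
A^3[2,1] = (-1)(-1) + (2)(1) + (4)(-1) = -1
A^3[2,2] = (-1)(0) + (2)(1) + (4)(1) = 6
A^3[2,3] = (-1)(1) + (2)(1) + (4)(2) = 9
A^3[3,1] = (0)(-1) + (3)(1) + (4)(-1) = -1
A^3[3,2] = (0)(0) + (3)(1) + (4)(1) = 7
A^3[3,3] = (0)(1) + (3)(1) + (4)(2) = 11
A^3 = 
  [  0,   2,   3]
  [ -1,   6,   9]
  [ -1,   7,  11]

A^4 = A^3·A:
A^4[1,1] = (0)(-1) + (2)(1) + (3)(-1) = -1
A^4[1,2] = (0)(0) + (2)(1) + (3)(1) = 5
A^4[1,3] = (0)(1) + (2)(1) + (3)(2) = 8
A^4[2,1] = (-1)(-1) + (6)(1) + (9)(-1) = -2
A^4[2,2] = (-1)(0) + (6)(1) + (9)(1) = 15
A^4[2,3] = (-1)(1) + (6)(1) + (9)(2) = 23
A^4[3,1] = (-1)(-1) + (7)(1) + (11)(-1) = -3
A^4[3,2] = (-1)(0) + (7)(1) + (11)(1) = 18
A^4[3,3] = (-1)(1) + (7)(1) + (11)(2) = 28
A^4 = 
  [ -1,   5,   8]
  [ -2,  15,  23]
  [ -3,  18,  28]

Therefore
A^4 = 
  [ -1,   5,   8]
  [ -2,  15,  23]
  [ -3,  18,  28]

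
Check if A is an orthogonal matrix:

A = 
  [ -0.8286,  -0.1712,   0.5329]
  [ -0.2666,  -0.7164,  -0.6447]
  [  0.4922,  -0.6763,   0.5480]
Yes

AᵀA = 
  [  0.9999,   0,   0]
  [  0,   0.9999,   0]
  [  0,   0,   0.9999]
≈ I (equal to I up to the 4-dp rounding of the entries)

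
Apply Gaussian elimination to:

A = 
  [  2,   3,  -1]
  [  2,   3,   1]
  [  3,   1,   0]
Row operations:
R2 → R2 - (1)·R1
R3 → R3 - (3/2)·R1
Swap R2 ↔ R3

Resulting echelon form:
REF = 
  [   2,    3,   -1]
  [   0, -7/2,  3/2]
  [   0,    0,    2]

Rank = 3 (number of non-zero pivot rows).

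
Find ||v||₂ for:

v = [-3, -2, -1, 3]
4.796

||v||₂ = √((-3)² + (-2)² + (-1)² + (3)²) = √23 = 4.796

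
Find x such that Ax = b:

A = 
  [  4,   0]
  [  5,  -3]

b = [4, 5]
x = [1, 0]

Row reduce the augmented matrix [A|b]:
R2 → R2 - (5/4)·R1
REF = 
  [  4,   0,   4]
  [  0,  -3,   0]

Back-substitution:
x₂ = 0 / (-3) = 0
x₁ = (4 - (0)(0)) / 4 = 1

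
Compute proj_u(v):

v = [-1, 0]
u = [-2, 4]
v·u = (-1)(-2) + (0)(4) = 2
u·u = (-2)² + (4)² = 20
proj_u(v) = (v·u / u·u) × u = (2/20) × u = (1/10) × u

proj_u(v) = [-1/5, 2/5]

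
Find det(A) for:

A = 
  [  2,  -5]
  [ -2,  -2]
For a 2×2 matrix, det = ad - bc = (2)(-2) - (-5)(-2) = -14

det(A) = -14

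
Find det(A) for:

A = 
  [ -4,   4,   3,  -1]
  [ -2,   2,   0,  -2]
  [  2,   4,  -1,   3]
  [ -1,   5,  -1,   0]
Cofactor expansion along row 1: det(A) = a₁₁M₁₁ - a₁₂M₁₂ + a₁₃M₁₃ - a₁₄M₁₄

M₁₁ = det[[2, 0, -2]; [4, -1, 3]; [5, -1, 0]]
  = (2)·((-1)(0) - (3)(-1)) - (0)·((4)(0) - (3)(5)) + (-2)·((4)(-1) - (-1)(5))
  = (2)(3) - (0)(-15) + (-2)(1)
  = 4
M₁₂ = det[[-2, 0, -2]; [2, -1, 3]; [-1, -1, 0]]
  = (-2)·((-1)(0) - (3)(-1)) - (0)·((2)(0) - (3)(-1)) + (-2)·((2)(-1) - (-1)(-1))
  = (-2)(3) - (0)(3) + (-2)(-3)
  = 0
M₁₃ = det[[-2, 2, -2]; [2, 4, 3]; [-1, 5, 0]]
  = (-2)·((4)(0) - (3)(5)) - (2)·((2)(0) - (3)(-1)) + (-2)·((2)(5) - (4)(-1))
  = (-2)(-15) - (2)(3) + (-2)(14)
  = -4
M₁₄ = det[[-2, 2, 0]; [2, 4, -1]; [-1, 5, -1]]
  = (-2)·((4)(-1) - (-1)(5)) - (2)·((2)(-1) - (-1)(-1)) + (0)·((2)(5) - (4)(-1))
  = (-2)(1) - (2)(-3) + (0)(14)
  = 4

det(A) = (-4)(4) - (4)(0) + (3)(-4) - (-1)(4) = -24

det(A) = -24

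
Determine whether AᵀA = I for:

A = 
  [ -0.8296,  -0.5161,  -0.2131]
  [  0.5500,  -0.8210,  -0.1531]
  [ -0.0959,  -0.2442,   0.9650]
Yes

AᵀA = 
  [  0.9999,   0,   0]
  [  0,   1,   0]
  [  0,   0,   1.0001]
≈ I (equal to I up to the 4-dp rounding of the entries)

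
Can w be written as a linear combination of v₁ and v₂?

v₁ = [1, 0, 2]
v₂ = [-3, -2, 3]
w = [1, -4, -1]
No

Form the augmented matrix and row-reduce:
[v₁|v₂|w] = 
  [  1,  -3,   1]
  [  0,  -2,  -4]
  [  2,   3,  -1]
R3 → R3 - (2)·R1
R3 → R3 + (9/2)·R2
REF = 
  [  1,  -3,   1]
  [  0,  -2,  -4]
  [  0,   0, -21]

Row 3 reads [0 0 | -21], i.e. 0 = -21, so the system is inconsistent and w ∉ span{v₁, v₂}.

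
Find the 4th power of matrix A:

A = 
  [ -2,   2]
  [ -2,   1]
A² = A·A:
A²[1,1] = (-2)(-2) + (2)(-2) = 0
A²[1,2] = (-2)(2) + (2)(1) = -2
A²[2,1] = (-2)(-2) + (1)(-2) = 2
A²[2,2] = (-2)(2) + (1)(1) = -3
A² = 
  [  0,  -2]
  [  2,  -3]

A^3 = A^2·A:
A^3[1,1] = (0)(-2) + (-2)(-2) = 4
A^3[1,2] = (0)(2) + (-2)(1) = -2
A^3[2,1] = (2)(-2) + (-3)(-2) = 2
A^3[2,2] = (2)(2) + (-3)(1) = 1
A^3 = 
  [  4,  -2]
  [  2,   1]

A^4 = A^3·A:
A^4[1,1] = (4)(-2) + (-2)(-2) = -4
A^4[1,2] = (4)(2) + (-2)(1) = 6
A^4[2,1] = (2)(-2) + (1)(-2) = -6
A^4[2,2] = (2)(2) + (1)(1) = 5
A^4 = 
  [ -4,   6]
  [ -6,   5]

Therefore
A^4 = 
  [ -4,   6]
  [ -6,   5]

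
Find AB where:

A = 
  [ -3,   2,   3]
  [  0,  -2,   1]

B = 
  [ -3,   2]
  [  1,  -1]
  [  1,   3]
AB = 
  [ 14,   1]
  [ -1,   5]

A is 2×3 and B is 3×2, so AB is 2×2. Each entry is (row of A)·(column of B):
AB[1,1] = (-3)(-3) + (2)(1) + (3)(1) = 14
AB[1,2] = (-3)(2) + (2)(-1) + (3)(3) = 1
AB[2,1] = (0)(-3) + (-2)(1) + (1)(1) = -1
AB[2,2] = (0)(2) + (-2)(-1) + (1)(3) = 5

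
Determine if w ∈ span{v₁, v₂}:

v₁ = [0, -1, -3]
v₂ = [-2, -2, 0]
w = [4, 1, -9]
Yes

Form the augmented matrix and row-reduce:
[v₁|v₂|w] = 
  [  0,  -2,   4]
  [ -1,  -2,   1]
  [ -3,   0,  -9]
Swap R1 ↔ R2
R3 → R3 - (3)·R1
R3 → R3 + (3)·R2
REF = 
  [ -1,  -2,   1]
  [  0,  -2,   4]
  [  0,   0,   0]

No row of the form [0 0 | nonzero], so the system is consistent. Back-substitution gives c₁ = 3, c₂ = -2: w = (3)·v₁ + (-2)·v₂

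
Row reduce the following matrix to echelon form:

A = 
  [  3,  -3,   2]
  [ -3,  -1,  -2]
Row operations:
R2 → R2 + (1)·R1

Resulting echelon form:
REF = 
  [  3,  -3,   2]
  [  0,  -4,   0]

Rank = 2 (number of non-zero pivot rows).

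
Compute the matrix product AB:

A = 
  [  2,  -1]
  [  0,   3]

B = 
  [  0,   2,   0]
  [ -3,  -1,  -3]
A is 2×2 and B is 2×3, so AB is 2×3. Each entry is (row of A)·(column of B):
AB[1,1] = (2)(0) + (-1)(-3) = 3
AB[1,2] = (2)(2) + (-1)(-1) = 5
AB[1,3] = (2)(0) + (-1)(-3) = 3
AB[2,1] = (0)(0) + (3)(-3) = -9
AB[2,2] = (0)(2) + (3)(-1) = -3
AB[2,3] = (0)(0) + (3)(-3) = -9

AB = 
  [  3,   5,   3]
  [ -9,  -3,  -9]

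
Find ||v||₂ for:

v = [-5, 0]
5

||v||₂ = √((-5)² + (0)²) = √25 = 5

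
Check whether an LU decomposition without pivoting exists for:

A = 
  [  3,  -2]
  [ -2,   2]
Yes.
A[1,1] = 3 ≠ 0, so Gaussian elimination proceeds without a row swap: multiplier ℓ₂₁ = (-2)/(3) = -2/3, and U[2,2] = 2 - (-2/3)(-2) = 2/3.
L = 
  [   1,    0]
  [-2/3,    1]
U = 
  [  3,  -2]
  [  0, 2/3]
Check row 2 of LU: [(-2/3)(3), (-2/3)(-2) + (2/3)] = [-2, 2] = row 2 of A ✓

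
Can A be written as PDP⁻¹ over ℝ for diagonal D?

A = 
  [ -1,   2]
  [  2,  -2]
Yes

tr(A) = -3, det(A) = -2
Characteristic polynomial: λ² - tr(A)λ + det(A) = λ² + 3λ - 2
λ² + 3λ - 2 = 0  ⇒  λ = (-3 ± √((3)² - 4·(-2)))/2 = (-3 ± √(17))/2
  = (-3 + √17)/2,  (-3 - √17)/2
Eigenvalues: (-3 + √17)/2, (-3 - √17)/2  (≈ 0.5616, -3.562)
The two irrational eigenvalues are distinct (simple), so each has alg. mult. = geom. mult. = 1.
Sum of geometric multiplicities equals n, so A has n independent eigenvectors.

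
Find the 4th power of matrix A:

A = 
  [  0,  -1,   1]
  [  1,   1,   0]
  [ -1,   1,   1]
A² = A·A:
A²[1,1] = (0)(0) + (-1)(1) + (1)(-1) = -2
A²[1,2] = (0)(-1) + (-1)(1) + (1)(1) = 0
A²[1,3] = (0)(1) + (-1)(0) + (1)(1) = 1
A²[2,1] = (1)(0) + (1)(1) + (0)(-1) = 1
A²[2,2] = (1)(-1) + (1)(1) + (0)(1) = 0
A²[2,3] = (1)(1) + (1)(0) + (0)(1) = 1
A²[3,1] = (-1)(0) + (1)(1) + (1)(-1) = 0
A²[3,2] = (-1)(-1) + (1)(1) + (1)(1) = 3
A²[3,3] = (-1)(1) + (1)(0) + (1)(1) = 0
A² = 
  [ -2,   0,   1]
  [  1,   0,   1]
  [  0,   3,   0]

A^3 = A^2·A:
A^3[1,1] = (-2)(0) + (0)(1) + (1)(-1) = -1
A^3[1,2] = (-2)(-1) + (0)(1) + (1)(1) = 3
A^3[1,3] = (-2)(1) + (0)(0) + (1)(1) = -1
A^3[2,1] = (1)(0) + (0)(1) + (1)(-1) = -1
A^3[2,2] = (1)(-1) + (0)(1) + (1)(1) = 0
A^3[2,3] = (1)(1) + (0)(0) + (1)(1) = 2
A^3[3,1] = (0)(0) + (3)(1) + (0)(-1) = 3
A^3[3,2] = (0)(-1) + (3)(1) + (0)(1) = 3
A^3[3,3] = (0)(1) + (3)(0) + (0)(1) = 0
A^3 = 
  [ -1,   3,  -1]
  [ -1,   0,   2]
  [  3,   3,   0]

A^4 = A^3·A:
A^4[1,1] = (-1)(0) + (3)(1) + (-1)(-1) = 4
A^4[1,2] = (-1)(-1) + (3)(1) + (-1)(1) = 3
A^4[1,3] = (-1)(1) + (3)(0) + (-1)(1) = -2
A^4[2,1] = (-1)(0) + (0)(1) + (2)(-1) = -2
A^4[2,2] = (-1)(-1) + (0)(1) + (2)(1) = 3
A^4[2,3] = (-1)(1) + (0)(0) + (2)(1) = 1
A^4[3,1] = (3)(0) + (3)(1) + (0)(-1) = 3
A^4[3,2] = (3)(-1) + (3)(1) + (0)(1) = 0
A^4[3,3] = (3)(1) + (3)(0) + (0)(1) = 3
A^4 = 
  [  4,   3,  -2]
  [ -2,   3,   1]
  [  3,   0,   3]

Therefore
A^4 = 
  [  4,   3,  -2]
  [ -2,   3,   1]
  [  3,   0,   3]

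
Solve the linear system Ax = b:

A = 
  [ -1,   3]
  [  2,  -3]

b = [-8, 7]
x = [-1, -3]

Row reduce the augmented matrix [A|b]:
R2 → R2 + (2)·R1
REF = 
  [ -1,   3,  -8]
  [  0,   3,  -9]

Back-substitution:
x₂ = (-9) / 3 = -3
x₁ = (-8 - (3)(-3)) / (-1) = -1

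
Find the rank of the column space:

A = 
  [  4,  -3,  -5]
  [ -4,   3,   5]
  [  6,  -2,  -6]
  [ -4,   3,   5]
dim(Col(A)) = 2

Row reduce:
R2 → R2 + (1)·R1
R3 → R3 - (3/2)·R1
R4 → R4 + (1)·R1
Swap R2 ↔ R3
REF = 
  [  4,  -3,  -5]
  [  0, 5/2, 3/2]
  [  0,   0,   0]
  [  0,   0,   0]
Pivot columns: 1, 2 → 2 pivots.
dim(Col(A)) = number of pivot columns = 2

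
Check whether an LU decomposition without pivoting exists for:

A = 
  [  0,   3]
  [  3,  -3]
No.
A[1,1] = 0 but A[2,1] = 3 ≠ 0. Any LU with L unit lower triangular has (LU)[1,1] = U[1,1] and (LU)[2,1] = L[2,1]·U[1,1]; matching A forces U[1,1] = 0, which then forces (LU)[2,1] = 0 ≠ 3. A row swap (pivoting) is required.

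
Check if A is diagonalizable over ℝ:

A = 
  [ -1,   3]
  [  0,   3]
Yes

tr(A) = 2, det(A) = -3
Characteristic polynomial: λ² - tr(A)λ + det(A) = λ² - 2λ - 3
λ² - 2λ - 3 = (λ + 1)(λ - 3)
Eigenvalues: 3, -1
λ=-1: alg. mult. = 1, geom. mult. = 2 - rank(A - (-1)I) = 2 - 1 = 1
λ=3: alg. mult. = 1, geom. mult. = 2 - rank(A - (3)I) = 2 - 1 = 1
Sum of geometric multiplicities equals n, so A has n independent eigenvectors.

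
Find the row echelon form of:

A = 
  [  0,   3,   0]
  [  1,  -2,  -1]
Row operations:
Swap R1 ↔ R2

Resulting echelon form:
REF = 
  [  1,  -2,  -1]
  [  0,   3,   0]

Rank = 2 (number of non-zero pivot rows).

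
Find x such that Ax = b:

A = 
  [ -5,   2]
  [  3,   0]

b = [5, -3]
x = [-1, 0]

Row reduce the augmented matrix [A|b]:
R2 → R2 + (3/5)·R1
REF = 
  [ -5,   2,   5]
  [  0, 6/5,   0]

Back-substitution:
x₂ = 0 / (6/5) = 0
x₁ = (5 - (2)(0)) / (-5) = -1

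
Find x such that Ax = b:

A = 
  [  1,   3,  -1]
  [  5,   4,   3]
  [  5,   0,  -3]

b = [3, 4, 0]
Row reduce the augmented matrix [A|b]:
R2 → R2 - (5)·R1
R3 → R3 - (5)·R1
R3 → R3 - (15/11)·R2
REF = 
  [     1,      3,     -1,      3]
  [     0,    -11,      8,    -11]
  [     0,      0, -98/11,      0]

Back-substitution:
x₃ = 0 / (-98/11) = 0
x₂ = (-11 - (8)(0)) / (-11) = 1
x₁ = (3 - (3)(1) - (-1)(0)) / 1 = 0

x = [0, 1, 0]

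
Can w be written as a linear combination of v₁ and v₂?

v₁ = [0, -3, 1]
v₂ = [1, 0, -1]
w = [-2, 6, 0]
Yes

Form the augmented matrix and row-reduce:
[v₁|v₂|w] = 
  [  0,   1,  -2]
  [ -3,   0,   6]
  [  1,  -1,   0]
Swap R1 ↔ R2
R3 → R3 + (1/3)·R1
R3 → R3 + (1)·R2
REF = 
  [ -3,   0,   6]
  [  0,   1,  -2]
  [  0,   0,   0]

No row of the form [0 0 | nonzero], so the system is consistent. Back-substitution gives c₁ = -2, c₂ = -2: w = (-2)·v₁ + (-2)·v₂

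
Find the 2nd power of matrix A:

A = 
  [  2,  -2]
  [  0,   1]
A² = A·A:
A²[1,1] = (2)(2) + (-2)(0) = 4
A²[1,2] = (2)(-2) + (-2)(1) = -6
A²[2,1] = (0)(2) + (1)(0) = 0
A²[2,2] = (0)(-2) + (1)(1) = 1
A² = 
  [  4,  -6]
  [  0,   1]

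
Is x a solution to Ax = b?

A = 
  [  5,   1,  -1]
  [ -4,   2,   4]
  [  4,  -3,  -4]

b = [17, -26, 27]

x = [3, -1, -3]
Yes

Ax = [17, -26, 27] = b ✓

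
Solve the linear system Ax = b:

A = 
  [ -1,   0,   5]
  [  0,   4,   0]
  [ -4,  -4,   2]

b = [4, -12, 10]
Row reduce the augmented matrix [A|b]:
R3 → R3 - (4)·R1
R3 → R3 + (1)·R2
REF = 
  [ -1,   0,   5,   4]
  [  0,   4,   0, -12]
  [  0,   0, -18, -18]

Back-substitution:
x₃ = (-18) / (-18) = 1
x₂ = (-12 - (0)(1)) / 4 = -3
x₁ = (4 - (0)(-3) - (5)(1)) / (-1) = 1

x = [1, -3, 1]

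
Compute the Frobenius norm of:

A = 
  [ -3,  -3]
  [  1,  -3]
||A||_F = 5.292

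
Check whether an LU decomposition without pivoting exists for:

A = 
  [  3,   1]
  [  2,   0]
Yes.
A[1,1] = 3 ≠ 0, so Gaussian elimination proceeds without a row swap: multiplier ℓ₂₁ = (2)/(3) = 2/3, and U[2,2] = 0 - (2/3)(1) = -2/3.
L = 
  [  1,   0]
  [2/3,   1]
U = 
  [   3,    1]
  [   0, -2/3]
Check row 2 of LU: [(2/3)(3), (2/3)(1) + (-2/3)] = [2, 0] = row 2 of A ✓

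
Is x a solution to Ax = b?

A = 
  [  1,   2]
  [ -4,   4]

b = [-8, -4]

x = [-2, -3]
Yes

Ax = [-8, -4] = b ✓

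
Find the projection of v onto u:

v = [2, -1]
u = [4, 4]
proj_u(v) = [1/2, 1/2]

v·u = (2)(4) + (-1)(4) = 4
u·u = (4)² + (4)² = 32
proj_u(v) = (v·u / u·u) × u = (4/32) × u = (1/8) × u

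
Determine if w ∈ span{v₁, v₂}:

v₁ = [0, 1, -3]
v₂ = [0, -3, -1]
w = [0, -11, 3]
Yes

Form the augmented matrix and row-reduce:
[v₁|v₂|w] = 
  [  0,   0,   0]
  [  1,  -3, -11]
  [ -3,  -1,   3]
Swap R1 ↔ R2
R3 → R3 + (3)·R1
Swap R2 ↔ R3
REF = 
  [  1,  -3, -11]
  [  0, -10, -30]
  [  0,   0,   0]

No row of the form [0 0 | nonzero], so the system is consistent. Back-substitution gives c₁ = -2, c₂ = 3: w = (-2)·v₁ + (3)·v₂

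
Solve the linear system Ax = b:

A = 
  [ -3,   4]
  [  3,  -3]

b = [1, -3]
x = [-3, -2]

Row reduce the augmented matrix [A|b]:
R2 → R2 + (1)·R1
REF = 
  [ -3,   4,   1]
  [  0,   1,  -2]

Back-substitution:
x₂ = (-2) / 1 = -2
x₁ = (1 - (4)(-2)) / (-3) = -3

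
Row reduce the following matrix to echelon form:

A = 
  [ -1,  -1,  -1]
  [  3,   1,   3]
Row operations:
R2 → R2 + (3)·R1

Resulting echelon form:
REF = 
  [ -1,  -1,  -1]
  [  0,  -2,   0]

Rank = 2 (number of non-zero pivot rows).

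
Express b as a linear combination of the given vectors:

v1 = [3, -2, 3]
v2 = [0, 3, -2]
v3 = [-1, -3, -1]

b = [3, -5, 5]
c1 = 1, c2 = -1, c3 = 0

b = 1·v1 + -1·v2 + 0·v3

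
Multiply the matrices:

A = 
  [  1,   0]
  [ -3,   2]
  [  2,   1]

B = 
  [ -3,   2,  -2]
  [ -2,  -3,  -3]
A is 3×2 and B is 2×3, so AB is 3×3. Each entry is (row of A)·(column of B):
AB[1,1] = (1)(-3) + (0)(-2) = -3
AB[1,2] = (1)(2) + (0)(-3) = 2
AB[1,3] = (1)(-2) + (0)(-3) = -2
AB[2,1] = (-3)(-3) + (2)(-2) = 5
AB[2,2] = (-3)(2) + (2)(-3) = -12
AB[2,3] = (-3)(-2) + (2)(-3) = 0
AB[3,1] = (2)(-3) + (1)(-2) = -8
AB[3,2] = (2)(2) + (1)(-3) = 1
AB[3,3] = (2)(-2) + (1)(-3) = -7

AB = 
  [ -3,   2,  -2]
  [  5, -12,   0]
  [ -8,   1,  -7]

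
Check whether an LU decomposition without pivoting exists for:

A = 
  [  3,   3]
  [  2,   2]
Yes.
A[1,1] = 3 ≠ 0, so Gaussian elimination proceeds without a row swap: multiplier ℓ₂₁ = (2)/(3) = 2/3, and U[2,2] = 2 - (2/3)(3) = 0.
L = 
  [  1,   0]
  [2/3,   1]
U = 
  [  3,   3]
  [  0,   0]
Check row 2 of LU: [(2/3)(3), (2/3)(3) + 0] = [2, 2] = row 2 of A ✓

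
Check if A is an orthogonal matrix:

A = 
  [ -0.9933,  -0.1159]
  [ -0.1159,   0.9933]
Yes

AᵀA = 
  [  1.0001,   0]
  [  0,   1.0001]
≈ I (equal to I up to the 4-dp rounding of the entries)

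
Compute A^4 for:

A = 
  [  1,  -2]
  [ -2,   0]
A² = A·A:
A²[1,1] = (1)(1) + (-2)(-2) = 5
A²[1,2] = (1)(-2) + (-2)(0) = -2
A²[2,1] = (-2)(1) + (0)(-2) = -2
A²[2,2] = (-2)(-2) + (0)(0) = 4
A² = 
  [  5,  -2]
  [ -2,   4]

A^3 = A^2·A:
A^3[1,1] = (5)(1) + (-2)(-2) = 9
A^3[1,2] = (5)(-2) + (-2)(0) = -10
A^3[2,1] = (-2)(1) + (4)(-2) = -10
A^3[2,2] = (-2)(-2) + (4)(0) = 4
A^3 = 
  [  9, -10]
  [-10,   4]

A^4 = A^3·A:
A^4[1,1] = (9)(1) + (-10)(-2) = 29
A^4[1,2] = (9)(-2) + (-10)(0) = -18
A^4[2,1] = (-10)(1) + (4)(-2) = -18
A^4[2,2] = (-10)(-2) + (4)(0) = 20
A^4 = 
  [ 29, -18]
  [-18,  20]

Therefore
A^4 = 
  [ 29, -18]
  [-18,  20]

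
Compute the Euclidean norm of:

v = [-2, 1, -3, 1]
3.873

||v||₂ = √((-2)² + (1)² + (-3)² + (1)²) = √15 = 3.873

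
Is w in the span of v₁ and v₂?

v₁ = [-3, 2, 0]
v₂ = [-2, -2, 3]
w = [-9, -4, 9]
Yes

Form the augmented matrix and row-reduce:
[v₁|v₂|w] = 
  [ -3,  -2,  -9]
  [  2,  -2,  -4]
  [  0,   3,   9]
R2 → R2 + (2/3)·R1
R3 → R3 + (9/10)·R2
REF = 
  [   -3,    -2,    -9]
  [    0, -10/3,   -10]
  [    0,     0,     0]

No row of the form [0 0 | nonzero], so the system is consistent. Back-substitution gives c₁ = 1, c₂ = 3: w = (1)·v₁ + (3)·v₂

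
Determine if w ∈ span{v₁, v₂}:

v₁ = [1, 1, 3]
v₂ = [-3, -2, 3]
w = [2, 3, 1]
No

Form the augmented matrix and row-reduce:
[v₁|v₂|w] = 
  [  1,  -3,   2]
  [  1,  -2,   3]
  [  3,   3,   1]
R2 → R2 - (1)·R1
R3 → R3 - (3)·R1
R3 → R3 - (12)·R2
REF = 
  [  1,  -3,   2]
  [  0,   1,   1]
  [  0,   0, -17]

Row 3 reads [0 0 | -17], i.e. 0 = -17, so the system is inconsistent and w ∉ span{v₁, v₂}.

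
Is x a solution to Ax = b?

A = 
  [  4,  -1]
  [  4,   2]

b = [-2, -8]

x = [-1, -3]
No

Ax = [-1, -10] ≠ b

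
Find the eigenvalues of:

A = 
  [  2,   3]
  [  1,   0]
λ = 3, -1

tr(A) = 2, det(A) = -3
Characteristic polynomial: λ² - tr(A)λ + det(A) = λ² - 2λ - 3
λ² - 2λ - 3 = (λ + 1)(λ - 3)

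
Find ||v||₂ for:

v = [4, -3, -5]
7.071

||v||₂ = √((4)² + (-3)² + (-5)²) = √50 = 7.071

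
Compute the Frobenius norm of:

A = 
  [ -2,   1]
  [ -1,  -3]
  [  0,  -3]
||A||_F = 4.899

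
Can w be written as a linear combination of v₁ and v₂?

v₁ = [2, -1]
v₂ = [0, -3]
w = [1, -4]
Yes

Form the augmented matrix and row-reduce:
[v₁|v₂|w] = 
  [  2,   0,   1]
  [ -1,  -3,  -4]
R2 → R2 + (1/2)·R1
REF = 
  [   2,    0,    1]
  [   0,   -3, -7/2]

No row of the form [0 0 | nonzero], so the system is consistent. Back-substitution gives c₁ = 1/2, c₂ = 7/6: w = (1/2)·v₁ + (7/6)·v₂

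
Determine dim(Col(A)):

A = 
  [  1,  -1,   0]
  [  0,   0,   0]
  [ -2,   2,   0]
dim(Col(A)) = 1

Row reduce:
R3 → R3 + (2)·R1
REF = 
  [  1,  -1,   0]
  [  0,   0,   0]
  [  0,   0,   0]
Pivot columns: 1 → 1 pivot.
dim(Col(A)) = number of pivot columns = 1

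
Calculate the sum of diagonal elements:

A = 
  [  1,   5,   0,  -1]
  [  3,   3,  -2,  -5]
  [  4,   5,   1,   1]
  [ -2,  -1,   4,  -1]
4

tr(A) = 1 + 3 + 1 + -1 = 4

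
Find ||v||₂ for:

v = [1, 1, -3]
3.317

||v||₂ = √((1)² + (1)² + (-3)²) = √11 = 3.317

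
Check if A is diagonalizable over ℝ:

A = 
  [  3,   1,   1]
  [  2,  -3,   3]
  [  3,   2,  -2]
Yes

Characteristic polynomial: det(λI - A) = λ³ + 2λ² - 20λ - 26
By the rational root theorem any rational root is an integer dividing 26; none of those is a root, so p(λ) has no rational roots and hence (being an irreducible cubic) no repeated roots.
Discriminant of the cubic: Δ = 34900
Δ > 0 ⇒ three distinct real eigenvalues: λ ≈ -4.971, -1.242, 4.213
Three distinct real eigenvalues, so A has 3 independent eigenvectors.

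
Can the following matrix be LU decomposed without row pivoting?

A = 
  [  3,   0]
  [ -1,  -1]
Yes.
A[1,1] = 3 ≠ 0, so Gaussian elimination proceeds without a row swap: multiplier ℓ₂₁ = (-1)/(3) = -1/3, and U[2,2] = -1 - (-1/3)(0) = -1.
L = 
  [   1,    0]
  [-1/3,    1]
U = 
  [  3,   0]
  [  0,  -1]
Check row 2 of LU: [(-1/3)(3), (-1/3)(0) + (-1)] = [-1, -1] = row 2 of A ✓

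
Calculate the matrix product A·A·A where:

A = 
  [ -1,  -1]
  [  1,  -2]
A² = A·A:
A²[1,1] = (-1)(-1) + (-1)(1) = 0
A²[1,2] = (-1)(-1) + (-1)(-2) = 3
A²[2,1] = (1)(-1) + (-2)(1) = -3
A²[2,2] = (1)(-1) + (-2)(-2) = 3
A² = 
  [  0,   3]
  [ -3,   3]

A^3 = A^2·A:
A^3[1,1] = (0)(-1) + (3)(1) = 3
A^3[1,2] = (0)(-1) + (3)(-2) = -6
A^3[2,1] = (-3)(-1) + (3)(1) = 6
A^3[2,2] = (-3)(-1) + (3)(-2) = -3
A^3 = 
  [  3,  -6]
  [  6,  -3]

Therefore
A^3 = 
  [  3,  -6]
  [  6,  -3]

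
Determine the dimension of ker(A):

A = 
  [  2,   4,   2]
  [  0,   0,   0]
nullity(A) = 2

Row reduce:
(no row operations needed)
REF = 
  [  2,   4,   2]
  [  0,   0,   0]
Pivot columns: 1 → 1 pivot.
rank(A) = 1, so nullity(A) = 3 - 1 = 2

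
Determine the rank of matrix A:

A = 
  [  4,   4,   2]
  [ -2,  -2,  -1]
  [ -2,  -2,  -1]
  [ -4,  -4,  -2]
Row reduce:
R2 → R2 + (1/2)·R1
R3 → R3 + (1/2)·R1
R4 → R4 + (1)·R1
REF = 
  [  4,   4,   2]
  [  0,   0,   0]
  [  0,   0,   0]
  [  0,   0,   0]
Pivot columns: 1 → 1 pivot.

rank(A) = 1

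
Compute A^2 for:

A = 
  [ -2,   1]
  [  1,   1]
A² = A·A:
A²[1,1] = (-2)(-2) + (1)(1) = 5
A²[1,2] = (-2)(1) + (1)(1) = -1
A²[2,1] = (1)(-2) + (1)(1) = -1
A²[2,2] = (1)(1) + (1)(1) = 2
A² = 
  [  5,  -1]
  [ -1,   2]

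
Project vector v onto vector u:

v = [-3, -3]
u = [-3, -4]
v·u = (-3)(-3) + (-3)(-4) = 21
u·u = (-3)² + (-4)² = 25
proj_u(v) = (v·u / u·u) × u = (21/25) × u

proj_u(v) = [-63/25, -84/25]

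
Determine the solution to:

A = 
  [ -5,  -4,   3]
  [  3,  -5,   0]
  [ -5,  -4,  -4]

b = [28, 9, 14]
x = [-2, -3, 2]

Row reduce the augmented matrix [A|b]:
R2 → R2 + (3/5)·R1
R3 → R3 - (1)·R1
REF = 
  [   -5,    -4,     3,    28]
  [    0, -37/5,   9/5, 129/5]
  [    0,     0,    -7,   -14]

Back-substitution:
x₃ = (-14) / (-7) = 2
x₂ = (129/5 - (9/5)(2)) / (-37/5) = -3
x₁ = (28 - (-4)(-3) - (3)(2)) / (-5) = -2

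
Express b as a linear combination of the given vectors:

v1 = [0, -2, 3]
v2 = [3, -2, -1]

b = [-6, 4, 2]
c1 = 0, c2 = -2

b = 0·v1 + -2·v2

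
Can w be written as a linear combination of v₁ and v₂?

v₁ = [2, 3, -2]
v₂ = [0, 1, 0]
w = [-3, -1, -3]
No

Form the augmented matrix and row-reduce:
[v₁|v₂|w] = 
  [  2,   0,  -3]
  [  3,   1,  -1]
  [ -2,   0,  -3]
R2 → R2 - (3/2)·R1
R3 → R3 + (1)·R1
REF = 
  [  2,   0,  -3]
  [  0,   1, 7/2]
  [  0,   0,  -6]

Row 3 reads [0 0 | -6], i.e. 0 = -6, so the system is inconsistent and w ∉ span{v₁, v₂}.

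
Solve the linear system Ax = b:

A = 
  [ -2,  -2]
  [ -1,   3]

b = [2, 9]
x = [-3, 2]

Row reduce the augmented matrix [A|b]:
R2 → R2 - (1/2)·R1
REF = 
  [ -2,  -2,   2]
  [  0,   4,   8]

Back-substitution:
x₂ = 8 / 4 = 2
x₁ = (2 - (-2)(2)) / (-2) = -3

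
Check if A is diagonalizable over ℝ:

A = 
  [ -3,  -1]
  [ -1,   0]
Yes

tr(A) = -3, det(A) = -1
Characteristic polynomial: λ² - tr(A)λ + det(A) = λ² + 3λ - 1
λ² + 3λ - 1 = 0  ⇒  λ = (-3 ± √((3)² - 4·(-1)))/2 = (-3 ± √(13))/2
  = (-3 + √13)/2,  (-3 - √13)/2
Eigenvalues: (-3 + √13)/2, (-3 - √13)/2  (≈ 0.3028, -3.303)
The two irrational eigenvalues are distinct (simple), so each has alg. mult. = geom. mult. = 1.
Sum of geometric multiplicities equals n, so A has n independent eigenvectors.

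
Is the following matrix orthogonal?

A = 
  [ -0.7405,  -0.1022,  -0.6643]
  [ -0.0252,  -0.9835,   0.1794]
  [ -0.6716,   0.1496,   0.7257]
Yes

AᵀA = 
  [  1,   0,   0]
  [  0,   1.0001,   0]
  [  0,   0,   1.0001]
≈ I (equal to I up to the 4-dp rounding of the entries)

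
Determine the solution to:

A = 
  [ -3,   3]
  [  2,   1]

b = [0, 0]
x = [0, 0]

Row reduce the augmented matrix [A|b]:
R2 → R2 + (2/3)·R1
REF = 
  [ -3,   3,   0]
  [  0,   3,   0]

Back-substitution:
x₂ = 0 / 3 = 0
x₁ = (0 - (3)(0)) / (-3) = 0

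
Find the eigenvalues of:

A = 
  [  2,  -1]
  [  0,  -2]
λ = 2, -2

tr(A) = 0, det(A) = -4
Characteristic polynomial: λ² - tr(A)λ + det(A) = λ² - 4
λ² - 4 = (λ + 2)(λ - 2)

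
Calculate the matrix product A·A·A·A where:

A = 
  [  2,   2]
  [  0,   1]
A² = A·A:
A²[1,1] = (2)(2) + (2)(0) = 4
A²[1,2] = (2)(2) + (2)(1) = 6
A²[2,1] = (0)(2) + (1)(0) = 0
A²[2,2] = (0)(2) + (1)(1) = 1
A² = 
  [  4,   6]
  [  0,   1]

A^3 = A^2·A:
A^3[1,1] = (4)(2) + (6)(0) = 8
A^3[1,2] = (4)(2) + (6)(1) = 14
A^3[2,1] = (0)(2) + (1)(0) = 0
A^3[2,2] = (0)(2) + (1)(1) = 1
A^3 = 
  [  8,  14]
  [  0,   1]

A^4 = A^3·A:
A^4[1,1] = (8)(2) + (14)(0) = 16
A^4[1,2] = (8)(2) + (14)(1) = 30
A^4[2,1] = (0)(2) + (1)(0) = 0
A^4[2,2] = (0)(2) + (1)(1) = 1
A^4 = 
  [ 16,  30]
  [  0,   1]

Therefore
A^4 = 
  [ 16,  30]
  [  0,   1]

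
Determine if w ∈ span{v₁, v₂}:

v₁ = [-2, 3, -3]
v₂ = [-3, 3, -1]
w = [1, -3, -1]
No

Form the augmented matrix and row-reduce:
[v₁|v₂|w] = 
  [ -2,  -3,   1]
  [  3,   3,  -3]
  [ -3,  -1,  -1]
R2 → R2 + (3/2)·R1
R3 → R3 - (3/2)·R1
R3 → R3 + (7/3)·R2
REF = 
  [  -2,   -3,    1]
  [   0, -3/2, -3/2]
  [   0,    0,   -6]

Row 3 reads [0 0 | -6], i.e. 0 = -6, so the system is inconsistent and w ∉ span{v₁, v₂}.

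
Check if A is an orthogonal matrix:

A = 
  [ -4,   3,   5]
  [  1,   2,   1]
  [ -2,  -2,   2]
No

AᵀA = 
  [ 21,  -6, -23]
  [ -6,  17,  13]
  [-23,  13,  30]
≠ I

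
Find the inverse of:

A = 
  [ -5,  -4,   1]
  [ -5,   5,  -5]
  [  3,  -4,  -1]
det(A) = (-5)·((5)(-1) - (-5)(-4)) - (-4)·((-5)(-1) - (-5)(3)) + (1)·((-5)(-4) - (5)(3))
  = (-5)(-25) - (-4)(20) + (1)(5)
  = 210
det(A) = 210 ≠ 0, so A is invertible.

Cofactors Cᵢⱼ = (-1)ⁱ⁺ʲ·Mᵢⱼ:
C = 
  [-25, -20,   5]
  [ -8,   2, -32]
  [ 15, -30, -45]

adj(A) = Cᵀ:
adj(A) = 
  [-25,  -8,  15]
  [-20,   2, -30]
  [  5, -32, -45]

A⁻¹ = (1/210) · adj(A):
A⁻¹ = 
  [  -5/42,  -4/105,    1/14]
  [  -2/21,   1/105,    -1/7]
  [   1/42, -16/105,   -3/14]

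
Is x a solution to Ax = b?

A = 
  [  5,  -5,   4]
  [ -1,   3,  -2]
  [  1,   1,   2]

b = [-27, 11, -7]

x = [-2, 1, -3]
Yes

Ax = [-27, 11, -7] = b ✓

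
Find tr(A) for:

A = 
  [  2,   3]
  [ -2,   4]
6

tr(A) = 2 + 4 = 6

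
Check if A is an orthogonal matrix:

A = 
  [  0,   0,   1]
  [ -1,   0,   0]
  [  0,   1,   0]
Yes

AᵀA = 
  [  1,   0,   0]
  [  0,   1,   0]
  [  0,   0,   1]
= I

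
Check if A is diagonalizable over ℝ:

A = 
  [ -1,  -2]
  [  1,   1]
No

tr(A) = 0, det(A) = 1
Characteristic polynomial: λ² - tr(A)λ + det(A) = λ² + 1
λ² + 1 = 0  ⇒  λ = (0 ± √((0)² - 4·(1)))/2 = (0 ± √(-4))/2
  = i,  -i
Eigenvalues: i, -i  (≈ 0 + 1i, 0 - 1i)
Has complex eigenvalues (not diagonalizable over ℝ).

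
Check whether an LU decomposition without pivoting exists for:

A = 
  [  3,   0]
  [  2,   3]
Yes.
A[1,1] = 3 ≠ 0, so Gaussian elimination proceeds without a row swap: multiplier ℓ₂₁ = (2)/(3) = 2/3, and U[2,2] = 3 - (2/3)(0) = 3.
L = 
  [  1,   0]
  [2/3,   1]
U = 
  [  3,   0]
  [  0,   3]
Check row 2 of LU: [(2/3)(3), (2/3)(0) + 3] = [2, 3] = row 2 of A ✓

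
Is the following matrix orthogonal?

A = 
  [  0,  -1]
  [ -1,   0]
Yes

AᵀA = 
  [  1,   0]
  [  0,   1]
= I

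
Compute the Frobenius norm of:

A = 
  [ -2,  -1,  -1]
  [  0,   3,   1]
||A||_F = 4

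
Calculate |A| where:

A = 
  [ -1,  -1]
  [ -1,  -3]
2

For a 2×2 matrix, det = ad - bc = (-1)(-3) - (-1)(-1) = 2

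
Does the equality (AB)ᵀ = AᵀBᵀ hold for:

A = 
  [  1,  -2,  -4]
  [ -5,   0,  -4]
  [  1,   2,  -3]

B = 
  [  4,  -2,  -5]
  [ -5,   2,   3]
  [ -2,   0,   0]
No

(AB)ᵀ = 
  [ 22, -12,   0]
  [ -6,  10,   2]
  [-11,  25,   1]

AᵀBᵀ = 
  [  9, -12,  -2]
  [-18,  16,   4]
  [  7,   3,   8]

The two matrices differ, so (AB)ᵀ ≠ AᵀBᵀ in general. The correct identity is (AB)ᵀ = BᵀAᵀ.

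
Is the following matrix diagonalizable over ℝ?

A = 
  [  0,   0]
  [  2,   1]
Yes

tr(A) = 1, det(A) = 0
Characteristic polynomial: λ² - tr(A)λ + det(A) = λ² - λ
λ² - λ = λ(λ - 1)
Eigenvalues: 1, 0
λ=0: alg. mult. = 1, geom. mult. = 2 - rank(A - (0)I) = 2 - 1 = 1
λ=1: alg. mult. = 1, geom. mult. = 2 - rank(A - (1)I) = 2 - 1 = 1
Sum of geometric multiplicities equals n, so A has n independent eigenvectors.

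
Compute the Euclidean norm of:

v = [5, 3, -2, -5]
7.937

||v||₂ = √((5)² + (3)² + (-2)² + (-5)²) = √63 = 7.937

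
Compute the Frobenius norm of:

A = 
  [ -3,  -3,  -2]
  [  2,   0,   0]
||A||_F = 5.099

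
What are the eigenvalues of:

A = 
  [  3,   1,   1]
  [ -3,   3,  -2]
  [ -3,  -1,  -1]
λ = 0, (5 + i√3)/2, (5 - i√3)/2  (≈ 0, 2.5 + 0.866i, 2.5 - 0.866i)

Characteristic polynomial: det(λI - A) = λ³ - 5λ² + 7λ
The constant term is 0, so λ = 0 is a root: p(λ) = λ(λ² - 5λ + 7)
λ² - 5λ + 7 = 0  ⇒  λ = (5 ± √((-5)² - 4·(7)))/2 = (5 ± √(-3))/2
  = (5 + i√3)/2,  (5 - i√3)/2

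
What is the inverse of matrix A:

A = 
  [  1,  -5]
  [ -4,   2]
det(A) = (1)(2) - (-5)(-4) = -18
For a 2×2 matrix, A⁻¹ = (1/det(A)) · [[d, -b], [-c, a]]
    = (-1/18) · [[2, 5], [4, 1]]

A⁻¹ = 
  [ -1/9, -5/18]
  [ -2/9, -1/18]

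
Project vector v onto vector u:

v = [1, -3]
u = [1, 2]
v·u = (1)(1) + (-3)(2) = -5
u·u = (1)² + (2)² = 5
proj_u(v) = (v·u / u·u) × u = (-5/5) × u = (-1) × u

proj_u(v) = [-1, -2]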